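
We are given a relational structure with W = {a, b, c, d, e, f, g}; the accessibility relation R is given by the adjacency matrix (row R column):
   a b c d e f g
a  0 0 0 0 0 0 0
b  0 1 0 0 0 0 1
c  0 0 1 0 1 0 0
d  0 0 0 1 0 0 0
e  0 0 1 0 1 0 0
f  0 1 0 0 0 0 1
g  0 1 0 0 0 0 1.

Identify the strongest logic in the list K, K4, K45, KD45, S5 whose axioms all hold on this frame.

K45

Transitive (axiom 4): yes — every two-step R-path is closed by a direct edge.
Euclidean (axiom 5): yes — any two successors of a common world are R-related.
Serial (axiom D): no — a has no R-successor.
Reflexive (axiom T): no — a is not related to itself.
So F validates K, K4, K45; KD45 would additionally require R to be serial. The strongest is K45.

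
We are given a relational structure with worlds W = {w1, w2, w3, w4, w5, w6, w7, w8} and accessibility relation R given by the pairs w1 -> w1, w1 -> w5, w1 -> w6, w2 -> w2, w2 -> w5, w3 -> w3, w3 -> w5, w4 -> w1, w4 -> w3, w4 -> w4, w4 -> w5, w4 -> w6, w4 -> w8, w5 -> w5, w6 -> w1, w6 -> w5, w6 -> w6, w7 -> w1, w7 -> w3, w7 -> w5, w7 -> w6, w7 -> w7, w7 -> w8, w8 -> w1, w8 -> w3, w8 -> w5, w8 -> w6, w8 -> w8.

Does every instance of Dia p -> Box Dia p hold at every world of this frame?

The schema 5 characterises exactly the Euclidean frames.
Euclidean: no — w1 R w5 and w1 R w6, but not w5 R w6.

No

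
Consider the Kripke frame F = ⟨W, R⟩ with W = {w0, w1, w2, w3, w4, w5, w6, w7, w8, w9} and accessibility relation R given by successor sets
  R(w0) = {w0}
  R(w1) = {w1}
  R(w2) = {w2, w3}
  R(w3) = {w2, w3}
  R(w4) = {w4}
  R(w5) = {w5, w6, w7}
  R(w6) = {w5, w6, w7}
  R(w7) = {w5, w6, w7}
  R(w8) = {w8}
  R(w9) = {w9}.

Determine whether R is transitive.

Yes

Transitive: yes — every two-step R-path is closed by a direct edge.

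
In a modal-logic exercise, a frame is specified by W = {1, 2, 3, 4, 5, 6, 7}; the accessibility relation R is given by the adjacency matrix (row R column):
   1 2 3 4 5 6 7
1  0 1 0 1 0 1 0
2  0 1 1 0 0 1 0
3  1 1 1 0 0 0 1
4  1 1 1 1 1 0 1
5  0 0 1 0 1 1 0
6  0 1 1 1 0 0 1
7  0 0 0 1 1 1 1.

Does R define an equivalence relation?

No

Reflexive: no — 1 is not related to itself.
Symmetric: no — 1 R 2 but not 2 R 1.
Transitive: no — 1 R 2 and 2 R 3, but not 1 R 3.
So R is not an equivalence relation.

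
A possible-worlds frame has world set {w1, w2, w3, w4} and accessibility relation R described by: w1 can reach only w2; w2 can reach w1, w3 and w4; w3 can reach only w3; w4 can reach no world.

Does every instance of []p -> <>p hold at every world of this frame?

No

Axiom D corresponds to the accessibility relation being serial.
Serial: no — w4 has no R-successor.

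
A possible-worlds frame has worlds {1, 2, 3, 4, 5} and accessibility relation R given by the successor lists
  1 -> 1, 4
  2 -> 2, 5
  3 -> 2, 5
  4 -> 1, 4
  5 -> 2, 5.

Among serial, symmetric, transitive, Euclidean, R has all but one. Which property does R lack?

Serial: yes — every world has a successor (e.g. 1 R 1).
Symmetric: no — 3 R 2 but not 2 R 3.
Transitive: yes — every two-step R-path is closed by a direct edge.
Euclidean: yes — any two successors of a common world are R-related.
Only symmetric fails.

symmetric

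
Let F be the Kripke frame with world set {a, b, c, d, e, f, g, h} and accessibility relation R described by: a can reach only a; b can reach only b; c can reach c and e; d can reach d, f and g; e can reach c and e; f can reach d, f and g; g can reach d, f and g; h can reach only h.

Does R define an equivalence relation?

Reflexive: yes — every world is R-related to itself.
Symmetric: yes — every pair in R has its reverse in R.
Transitive: yes — every two-step R-path is closed by a direct edge.
So R is an equivalence relation.

Yes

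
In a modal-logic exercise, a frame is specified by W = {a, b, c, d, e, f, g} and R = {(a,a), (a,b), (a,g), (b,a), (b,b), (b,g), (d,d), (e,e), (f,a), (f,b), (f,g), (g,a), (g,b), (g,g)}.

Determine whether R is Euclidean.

Euclidean: yes — any two successors of a common world are R-related.

Yes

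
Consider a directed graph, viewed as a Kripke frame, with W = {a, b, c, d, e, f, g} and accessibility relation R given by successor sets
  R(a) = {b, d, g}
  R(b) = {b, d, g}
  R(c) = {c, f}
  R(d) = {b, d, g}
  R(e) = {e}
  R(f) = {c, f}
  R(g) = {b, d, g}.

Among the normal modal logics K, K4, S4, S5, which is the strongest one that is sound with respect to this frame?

K4

Transitive (axiom 4): yes — every two-step R-path is closed by a direct edge.
Reflexive (axiom T): no — a is not related to itself.
Euclidean (axiom 5): yes — any two successors of a common world are R-related.
So F validates K, K4; S4 would additionally require R to be reflexive. The strongest is K4.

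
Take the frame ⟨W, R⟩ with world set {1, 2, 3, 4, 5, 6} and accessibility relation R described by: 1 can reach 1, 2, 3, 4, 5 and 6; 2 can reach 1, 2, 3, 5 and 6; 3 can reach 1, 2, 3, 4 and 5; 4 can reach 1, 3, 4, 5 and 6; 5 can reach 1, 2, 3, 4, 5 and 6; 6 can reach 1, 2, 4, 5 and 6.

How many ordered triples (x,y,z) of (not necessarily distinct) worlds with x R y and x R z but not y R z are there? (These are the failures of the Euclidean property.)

16

Enumerating: (1,2,4), (1,3,6), (1,4,2), (1,6,3), (2,3,6), (2,6,3), (3,2,4), (3,4,2), (4,3,6), (4,6,3), (5,2,4), (5,3,6), (5,4,2), (5,6,3), (6,2,4), (6,4,2).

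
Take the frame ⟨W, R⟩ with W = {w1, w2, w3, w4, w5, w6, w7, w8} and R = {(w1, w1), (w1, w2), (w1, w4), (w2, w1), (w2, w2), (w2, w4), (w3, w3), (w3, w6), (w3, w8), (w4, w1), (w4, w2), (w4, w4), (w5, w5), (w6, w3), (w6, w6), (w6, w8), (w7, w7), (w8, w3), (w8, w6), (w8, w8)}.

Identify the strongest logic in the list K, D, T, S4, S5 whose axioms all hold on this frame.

Serial (axiom D): yes — every world has a successor (e.g. w1 R w1).
Reflexive (axiom T): yes — every world is R-related to itself.
Transitive (axiom 4): yes — every two-step R-path is closed by a direct edge.
Euclidean (axiom 5): yes — any two successors of a common world are R-related.
So F validates K, D, T, S4, S5. The strongest is S5.

S5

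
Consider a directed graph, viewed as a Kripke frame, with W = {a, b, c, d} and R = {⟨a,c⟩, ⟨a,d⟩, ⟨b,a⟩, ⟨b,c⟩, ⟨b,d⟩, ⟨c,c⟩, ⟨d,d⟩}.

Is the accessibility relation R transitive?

Transitive: yes — every two-step R-path is closed by a direct edge.

Yes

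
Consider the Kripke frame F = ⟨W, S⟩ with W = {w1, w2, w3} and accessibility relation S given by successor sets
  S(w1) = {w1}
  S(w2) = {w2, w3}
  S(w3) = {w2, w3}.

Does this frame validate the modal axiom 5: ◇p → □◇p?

By correspondence theory, 5 is valid on a frame iff S is Euclidean.
Euclidean: yes — any two successors of a common world are S-related.

Yes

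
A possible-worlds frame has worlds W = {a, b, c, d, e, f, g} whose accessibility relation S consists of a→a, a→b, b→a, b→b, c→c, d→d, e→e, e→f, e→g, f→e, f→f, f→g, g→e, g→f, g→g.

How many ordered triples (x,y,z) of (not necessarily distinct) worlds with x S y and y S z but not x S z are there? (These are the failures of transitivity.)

S is transitive; there are no such tuples.

0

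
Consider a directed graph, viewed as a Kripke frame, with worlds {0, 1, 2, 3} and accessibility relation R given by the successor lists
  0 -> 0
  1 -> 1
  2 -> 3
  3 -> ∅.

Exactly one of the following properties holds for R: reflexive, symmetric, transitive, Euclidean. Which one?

transitive

Reflexive: no — 2 is not related to itself.
Symmetric: no — 2 R 3 but not 3 R 2.
Transitive: yes — every two-step R-path is closed by a direct edge.
Euclidean: no — 2 R 3 and 2 R 3, but not 3 R 3.
Only transitive holds.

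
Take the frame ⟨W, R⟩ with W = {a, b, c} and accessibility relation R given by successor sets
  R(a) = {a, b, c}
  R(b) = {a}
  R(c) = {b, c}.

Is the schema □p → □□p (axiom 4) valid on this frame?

No

By correspondence theory, 4 is valid on a frame iff R is transitive.
Transitive: no — b R a and a R c, but not b R c.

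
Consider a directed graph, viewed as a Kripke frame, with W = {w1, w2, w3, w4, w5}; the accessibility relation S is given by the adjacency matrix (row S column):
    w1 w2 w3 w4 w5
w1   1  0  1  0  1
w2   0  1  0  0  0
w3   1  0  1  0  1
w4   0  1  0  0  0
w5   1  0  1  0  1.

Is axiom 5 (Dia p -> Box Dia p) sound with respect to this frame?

Yes

The schema 5 characterises exactly the Euclidean frames.
Euclidean: yes — any two successors of a common world are S-related.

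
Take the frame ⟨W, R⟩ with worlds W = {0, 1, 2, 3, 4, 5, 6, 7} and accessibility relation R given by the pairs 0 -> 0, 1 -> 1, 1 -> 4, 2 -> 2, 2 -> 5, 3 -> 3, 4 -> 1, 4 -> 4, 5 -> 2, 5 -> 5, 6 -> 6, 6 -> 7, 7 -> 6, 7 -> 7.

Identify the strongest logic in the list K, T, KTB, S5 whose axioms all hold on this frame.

Reflexive (axiom T): yes — every world is R-related to itself.
Symmetric (axiom B): yes — every pair in R has its reverse in R.
Euclidean (axiom 5): yes — any two successors of a common world are R-related.
So F validates K, T, KTB, S5. The strongest is S5.

S5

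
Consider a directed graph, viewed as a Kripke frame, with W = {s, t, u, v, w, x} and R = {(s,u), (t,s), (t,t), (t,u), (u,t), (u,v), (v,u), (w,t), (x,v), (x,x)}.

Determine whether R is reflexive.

No

Reflexive: no — s is not related to itself.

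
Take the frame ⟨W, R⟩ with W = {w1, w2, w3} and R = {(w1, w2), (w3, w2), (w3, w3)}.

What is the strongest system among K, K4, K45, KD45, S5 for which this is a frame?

K4

Transitive (axiom 4): yes — every two-step R-path is closed by a direct edge.
Euclidean (axiom 5): no — w1 R w2 and w1 R w2, but not w2 R w2.
Serial (axiom D): no — w2 has no R-successor.
Reflexive (axiom T): no — w1 is not related to itself.
So F validates K, K4; K45 would additionally require R to be Euclidean. The strongest is K4.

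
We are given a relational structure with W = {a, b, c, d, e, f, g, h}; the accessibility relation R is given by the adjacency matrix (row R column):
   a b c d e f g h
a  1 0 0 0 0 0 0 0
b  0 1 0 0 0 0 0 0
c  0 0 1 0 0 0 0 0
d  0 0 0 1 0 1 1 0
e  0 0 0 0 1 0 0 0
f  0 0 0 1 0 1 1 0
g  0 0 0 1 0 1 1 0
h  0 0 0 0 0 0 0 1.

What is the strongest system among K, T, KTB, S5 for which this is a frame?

S5

Reflexive (axiom T): yes — every world is R-related to itself.
Symmetric (axiom B): yes — every pair in R has its reverse in R.
Euclidean (axiom 5): yes — any two successors of a common world are R-related.
So F validates K, T, KTB, S5. The strongest is S5.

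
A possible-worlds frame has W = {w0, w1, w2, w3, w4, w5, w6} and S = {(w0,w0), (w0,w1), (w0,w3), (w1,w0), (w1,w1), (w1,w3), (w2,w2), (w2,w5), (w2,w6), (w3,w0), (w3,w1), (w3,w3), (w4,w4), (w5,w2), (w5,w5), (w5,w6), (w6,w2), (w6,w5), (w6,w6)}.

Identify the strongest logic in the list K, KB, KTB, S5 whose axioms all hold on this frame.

Symmetric (axiom B): yes — every pair in S has its reverse in S.
Reflexive (axiom T): yes — every world is S-related to itself.
Euclidean (axiom 5): yes — any two successors of a common world are S-related.
So F validates K, KB, KTB, S5. The strongest is S5.

S5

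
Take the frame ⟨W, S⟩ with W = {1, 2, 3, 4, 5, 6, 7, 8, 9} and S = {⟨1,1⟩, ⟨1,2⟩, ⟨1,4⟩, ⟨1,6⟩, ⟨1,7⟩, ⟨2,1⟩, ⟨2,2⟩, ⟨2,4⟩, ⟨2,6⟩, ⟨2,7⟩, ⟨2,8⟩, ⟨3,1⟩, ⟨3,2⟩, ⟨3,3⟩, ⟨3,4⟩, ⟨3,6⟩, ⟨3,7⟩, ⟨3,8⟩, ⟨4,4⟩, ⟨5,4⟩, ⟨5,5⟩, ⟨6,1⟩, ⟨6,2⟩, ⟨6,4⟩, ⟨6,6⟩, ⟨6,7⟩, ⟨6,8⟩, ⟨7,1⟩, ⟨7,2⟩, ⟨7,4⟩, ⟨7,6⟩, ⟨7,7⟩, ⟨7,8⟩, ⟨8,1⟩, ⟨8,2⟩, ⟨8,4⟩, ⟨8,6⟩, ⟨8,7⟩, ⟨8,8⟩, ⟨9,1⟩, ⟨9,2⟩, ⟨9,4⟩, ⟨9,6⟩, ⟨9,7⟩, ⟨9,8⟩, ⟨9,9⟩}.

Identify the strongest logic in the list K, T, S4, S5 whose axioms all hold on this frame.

Reflexive (axiom T): yes — every world is S-related to itself.
Transitive (axiom 4): no — 1 S 2 and 2 S 8, but not 1 S 8.
Euclidean (axiom 5): no — 1 S 4 and 1 S 2, but not 4 S 2.
So F validates K, T; S4 would additionally require S to be transitive. The strongest is T.

T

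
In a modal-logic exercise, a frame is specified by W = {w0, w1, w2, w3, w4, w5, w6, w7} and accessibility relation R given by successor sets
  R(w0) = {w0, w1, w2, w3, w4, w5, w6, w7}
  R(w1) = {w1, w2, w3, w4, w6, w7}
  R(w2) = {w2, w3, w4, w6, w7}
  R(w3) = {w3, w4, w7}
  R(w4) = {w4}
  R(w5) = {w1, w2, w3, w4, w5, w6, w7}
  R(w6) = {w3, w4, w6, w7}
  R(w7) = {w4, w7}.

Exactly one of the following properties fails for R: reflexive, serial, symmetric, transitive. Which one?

symmetric

Reflexive: yes — every world is R-related to itself.
Serial: yes — every world has a successor (e.g. w0 R w0).
Symmetric: no — w0 R w1 but not w1 R w0.
Transitive: yes — every two-step R-path is closed by a direct edge.
Only symmetric fails.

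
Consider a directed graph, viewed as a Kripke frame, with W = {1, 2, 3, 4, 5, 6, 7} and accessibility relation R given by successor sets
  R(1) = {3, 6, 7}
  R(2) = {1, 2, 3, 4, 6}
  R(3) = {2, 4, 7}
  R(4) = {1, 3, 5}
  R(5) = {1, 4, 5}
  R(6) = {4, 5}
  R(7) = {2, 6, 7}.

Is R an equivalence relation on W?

No

Reflexive: no — 1 is not related to itself.
Symmetric: no — 1 R 3 but not 3 R 1.
Transitive: no — 1 R 3 and 3 R 2, but not 1 R 2.
So R is not an equivalence relation.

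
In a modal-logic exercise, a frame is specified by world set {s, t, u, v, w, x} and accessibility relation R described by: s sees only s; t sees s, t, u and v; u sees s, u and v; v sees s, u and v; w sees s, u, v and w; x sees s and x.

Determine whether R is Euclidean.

No

Euclidean: no — t R s and t R u, but not s R u.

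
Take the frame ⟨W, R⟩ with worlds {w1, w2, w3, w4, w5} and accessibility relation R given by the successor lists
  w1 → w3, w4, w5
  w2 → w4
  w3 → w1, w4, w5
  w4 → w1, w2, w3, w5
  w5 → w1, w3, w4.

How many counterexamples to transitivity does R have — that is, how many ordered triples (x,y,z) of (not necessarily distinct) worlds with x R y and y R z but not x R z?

20

Enumerating: (w1,w3,w1), (w1,w4,w1), (w1,w4,w2), (w1,w5,w1), (w2,w4,w1), (w2,w4,w2), (w2,w4,w3), (w2,w4,w5), (w3,w1,w3), (w3,w4,w2), (w3,w4,w3), (w3,w5,w3), … and 8 more.
Total: 20.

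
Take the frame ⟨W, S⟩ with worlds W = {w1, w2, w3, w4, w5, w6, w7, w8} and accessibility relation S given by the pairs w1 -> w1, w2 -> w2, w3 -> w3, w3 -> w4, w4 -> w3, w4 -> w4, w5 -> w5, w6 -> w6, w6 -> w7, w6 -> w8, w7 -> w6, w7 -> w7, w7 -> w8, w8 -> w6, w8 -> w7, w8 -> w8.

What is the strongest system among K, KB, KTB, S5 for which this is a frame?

S5

Symmetric (axiom B): yes — every pair in S has its reverse in S.
Reflexive (axiom T): yes — every world is S-related to itself.
Euclidean (axiom 5): yes — any two successors of a common world are S-related.
So F validates K, KB, KTB, S5. The strongest is S5.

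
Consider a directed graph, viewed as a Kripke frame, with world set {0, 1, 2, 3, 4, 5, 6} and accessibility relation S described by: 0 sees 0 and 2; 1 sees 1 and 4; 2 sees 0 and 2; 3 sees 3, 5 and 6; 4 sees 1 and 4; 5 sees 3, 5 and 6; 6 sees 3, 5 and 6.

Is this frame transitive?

Yes

Transitive: yes — every two-step S-path is closed by a direct edge.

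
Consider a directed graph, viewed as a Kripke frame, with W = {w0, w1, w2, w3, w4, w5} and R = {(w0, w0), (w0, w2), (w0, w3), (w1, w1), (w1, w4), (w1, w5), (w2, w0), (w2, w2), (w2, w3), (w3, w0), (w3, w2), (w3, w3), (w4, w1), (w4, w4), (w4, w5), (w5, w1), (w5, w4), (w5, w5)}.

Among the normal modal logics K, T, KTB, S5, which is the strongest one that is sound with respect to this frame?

Reflexive (axiom T): yes — every world is R-related to itself.
Symmetric (axiom B): yes — every pair in R has its reverse in R.
Euclidean (axiom 5): yes — any two successors of a common world are R-related.
So F validates K, T, KTB, S5. The strongest is S5.

S5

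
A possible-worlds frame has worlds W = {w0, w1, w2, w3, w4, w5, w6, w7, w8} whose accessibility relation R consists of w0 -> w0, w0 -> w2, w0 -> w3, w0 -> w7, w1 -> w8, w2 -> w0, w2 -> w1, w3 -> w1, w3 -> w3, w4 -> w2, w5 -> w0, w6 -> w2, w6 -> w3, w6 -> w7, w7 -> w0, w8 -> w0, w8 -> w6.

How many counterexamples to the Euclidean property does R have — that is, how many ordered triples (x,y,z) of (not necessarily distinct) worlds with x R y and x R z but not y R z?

Enumerating: (w0,w2,w2), (w0,w2,w3), (w0,w2,w7), (w0,w3,w0), (w0,w3,w2), (w0,w3,w7), (w0,w7,w2), (w0,w7,w3), (w0,w7,w7), (w1,w8,w8), (w2,w0,w1), (w2,w1,w0), … and 15 more.
Total: 27.

27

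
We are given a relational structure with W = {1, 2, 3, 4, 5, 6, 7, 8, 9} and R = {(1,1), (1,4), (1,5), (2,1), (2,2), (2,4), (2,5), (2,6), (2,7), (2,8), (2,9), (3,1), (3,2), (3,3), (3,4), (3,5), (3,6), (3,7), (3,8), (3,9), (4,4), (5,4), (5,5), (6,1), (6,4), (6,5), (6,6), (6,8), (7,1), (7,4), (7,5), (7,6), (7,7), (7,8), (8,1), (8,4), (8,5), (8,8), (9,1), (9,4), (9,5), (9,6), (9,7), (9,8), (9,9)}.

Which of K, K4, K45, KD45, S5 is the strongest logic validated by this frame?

Transitive (axiom 4): yes — every two-step R-path is closed by a direct edge.
Euclidean (axiom 5): no — 1 R 4 and 1 R 5, but not 4 R 5.
Serial (axiom D): yes — every world has a successor (e.g. 1 R 1).
Reflexive (axiom T): yes — every world is R-related to itself.
So F validates K, K4; K45 would additionally require R to be Euclidean. The strongest is K4.

K4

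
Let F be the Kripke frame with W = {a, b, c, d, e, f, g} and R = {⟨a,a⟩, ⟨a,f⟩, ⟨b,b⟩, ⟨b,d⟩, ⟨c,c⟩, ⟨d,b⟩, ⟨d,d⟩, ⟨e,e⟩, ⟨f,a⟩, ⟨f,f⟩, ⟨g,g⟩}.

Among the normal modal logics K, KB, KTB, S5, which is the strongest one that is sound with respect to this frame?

S5

Symmetric (axiom B): yes — every pair in R has its reverse in R.
Reflexive (axiom T): yes — every world is R-related to itself.
Euclidean (axiom 5): yes — any two successors of a common world are R-related.
So F validates K, KB, KTB, S5. The strongest is S5.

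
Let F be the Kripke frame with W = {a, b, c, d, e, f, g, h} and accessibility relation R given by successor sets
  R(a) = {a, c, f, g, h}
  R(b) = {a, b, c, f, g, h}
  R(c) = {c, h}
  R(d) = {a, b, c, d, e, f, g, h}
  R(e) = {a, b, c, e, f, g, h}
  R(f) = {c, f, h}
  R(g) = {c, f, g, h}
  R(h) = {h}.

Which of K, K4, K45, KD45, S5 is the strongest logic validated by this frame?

Transitive (axiom 4): yes — every two-step R-path is closed by a direct edge.
Euclidean (axiom 5): no — a R c and a R f, but not c R f.
Serial (axiom D): yes — every world has a successor (e.g. a R a).
Reflexive (axiom T): yes — every world is R-related to itself.
So F validates K, K4; K45 would additionally require R to be Euclidean. The strongest is K4.

K4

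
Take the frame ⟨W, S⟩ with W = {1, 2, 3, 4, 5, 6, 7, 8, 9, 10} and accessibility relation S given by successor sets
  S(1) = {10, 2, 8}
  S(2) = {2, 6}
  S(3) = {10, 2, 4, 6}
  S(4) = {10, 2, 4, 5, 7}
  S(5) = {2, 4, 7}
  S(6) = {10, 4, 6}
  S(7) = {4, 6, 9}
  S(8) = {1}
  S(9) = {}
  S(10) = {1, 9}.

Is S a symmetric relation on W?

Symmetric: no — 1 S 2 but not 2 S 1.

No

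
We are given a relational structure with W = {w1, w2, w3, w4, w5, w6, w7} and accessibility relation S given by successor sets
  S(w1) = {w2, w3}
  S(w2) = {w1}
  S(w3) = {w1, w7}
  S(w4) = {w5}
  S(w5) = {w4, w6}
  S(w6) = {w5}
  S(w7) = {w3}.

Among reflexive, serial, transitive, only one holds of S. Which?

serial

Reflexive: no — w1 is not related to itself.
Serial: yes — every world has a successor (e.g. w1 S w2).
Transitive: no — w1 S w3 and w3 S w7, but not w1 S w7.
Only serial holds.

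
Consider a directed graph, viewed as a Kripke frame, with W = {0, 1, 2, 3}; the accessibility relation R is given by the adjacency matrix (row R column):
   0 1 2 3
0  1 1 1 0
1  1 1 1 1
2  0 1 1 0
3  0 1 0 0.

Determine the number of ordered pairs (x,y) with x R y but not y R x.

1

Enumerating: (0,2).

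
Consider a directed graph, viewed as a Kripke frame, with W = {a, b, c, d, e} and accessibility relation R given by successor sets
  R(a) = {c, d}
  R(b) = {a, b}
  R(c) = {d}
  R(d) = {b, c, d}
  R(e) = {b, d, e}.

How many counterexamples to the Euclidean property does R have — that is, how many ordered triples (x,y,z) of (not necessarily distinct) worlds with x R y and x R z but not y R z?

10

Enumerating: (a,c,c), (b,a,a), (b,a,b), (d,b,c), (d,b,d), (d,c,b), (d,c,c), (e,b,d), (e,b,e), (e,d,e).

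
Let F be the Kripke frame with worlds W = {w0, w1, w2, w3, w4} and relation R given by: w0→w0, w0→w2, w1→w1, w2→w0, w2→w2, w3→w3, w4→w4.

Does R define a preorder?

Reflexive: yes — every world is R-related to itself.
Transitive: yes — every two-step R-path is closed by a direct edge.
So R is a preorder.

Yes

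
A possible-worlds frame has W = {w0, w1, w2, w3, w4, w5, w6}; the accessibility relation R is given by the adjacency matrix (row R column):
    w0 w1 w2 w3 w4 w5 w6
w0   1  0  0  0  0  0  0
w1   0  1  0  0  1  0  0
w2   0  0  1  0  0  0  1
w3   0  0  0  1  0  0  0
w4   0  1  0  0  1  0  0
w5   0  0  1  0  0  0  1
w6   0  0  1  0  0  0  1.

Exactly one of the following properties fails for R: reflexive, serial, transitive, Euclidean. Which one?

Reflexive: no — w5 is not related to itself.
Serial: yes — every world has a successor (e.g. w0 R w0).
Transitive: yes — every two-step R-path is closed by a direct edge.
Euclidean: yes — any two successors of a common world are R-related.
Only reflexive fails.

reflexive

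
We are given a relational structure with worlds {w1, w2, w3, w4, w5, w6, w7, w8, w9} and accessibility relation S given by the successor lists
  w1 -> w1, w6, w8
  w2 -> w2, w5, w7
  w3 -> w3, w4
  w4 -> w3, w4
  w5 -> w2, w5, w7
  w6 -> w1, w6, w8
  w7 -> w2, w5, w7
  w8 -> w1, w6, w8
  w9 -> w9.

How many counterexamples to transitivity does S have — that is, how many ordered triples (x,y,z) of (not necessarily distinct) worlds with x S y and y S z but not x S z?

0

S is transitive; there are no such tuples.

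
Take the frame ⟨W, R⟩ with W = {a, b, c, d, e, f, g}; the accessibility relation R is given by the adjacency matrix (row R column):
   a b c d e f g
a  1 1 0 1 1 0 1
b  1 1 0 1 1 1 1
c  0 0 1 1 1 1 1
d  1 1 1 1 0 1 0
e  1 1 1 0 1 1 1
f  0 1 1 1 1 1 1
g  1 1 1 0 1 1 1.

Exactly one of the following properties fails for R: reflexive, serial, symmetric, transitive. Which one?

transitive

Reflexive: yes — every world is R-related to itself.
Serial: yes — every world has a successor (e.g. a R a).
Symmetric: yes — every pair in R has its reverse in R.
Transitive: no — a R b and b R f, but not a R f.
Only transitive fails.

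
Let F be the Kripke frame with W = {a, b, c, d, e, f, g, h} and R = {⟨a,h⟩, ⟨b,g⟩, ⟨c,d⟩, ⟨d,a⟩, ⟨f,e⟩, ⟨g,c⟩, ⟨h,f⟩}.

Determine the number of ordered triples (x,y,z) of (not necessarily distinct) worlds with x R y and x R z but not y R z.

7

Enumerating: (a,h,h), (b,g,g), (c,d,d), (d,a,a), (f,e,e), (g,c,c), (h,f,f).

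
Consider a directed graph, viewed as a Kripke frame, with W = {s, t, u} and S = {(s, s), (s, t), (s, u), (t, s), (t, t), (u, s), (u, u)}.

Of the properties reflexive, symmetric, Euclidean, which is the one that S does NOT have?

Reflexive: yes — every world is S-related to itself.
Symmetric: yes — every pair in S has its reverse in S.
Euclidean: no — s S t and s S u, but not t S u.
Only Euclidean fails.

Euclidean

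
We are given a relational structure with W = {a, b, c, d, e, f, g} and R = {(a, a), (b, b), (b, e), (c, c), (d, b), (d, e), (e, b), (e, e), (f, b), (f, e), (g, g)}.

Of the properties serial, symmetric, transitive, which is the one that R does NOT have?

Serial: yes — every world has a successor (e.g. a R a).
Symmetric: no — d R b but not b R d.
Transitive: yes — every two-step R-path is closed by a direct edge.
Only symmetric fails.

symmetric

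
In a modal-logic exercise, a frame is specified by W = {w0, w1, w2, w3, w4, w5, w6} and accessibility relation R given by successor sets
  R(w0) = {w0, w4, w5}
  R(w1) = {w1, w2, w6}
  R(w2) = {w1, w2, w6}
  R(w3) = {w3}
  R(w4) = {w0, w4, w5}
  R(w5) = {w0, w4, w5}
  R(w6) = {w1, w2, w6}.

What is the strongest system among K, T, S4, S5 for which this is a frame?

Reflexive (axiom T): yes — every world is R-related to itself.
Transitive (axiom 4): yes — every two-step R-path is closed by a direct edge.
Euclidean (axiom 5): yes — any two successors of a common world are R-related.
So F validates K, T, S4, S5. The strongest is S5.

S5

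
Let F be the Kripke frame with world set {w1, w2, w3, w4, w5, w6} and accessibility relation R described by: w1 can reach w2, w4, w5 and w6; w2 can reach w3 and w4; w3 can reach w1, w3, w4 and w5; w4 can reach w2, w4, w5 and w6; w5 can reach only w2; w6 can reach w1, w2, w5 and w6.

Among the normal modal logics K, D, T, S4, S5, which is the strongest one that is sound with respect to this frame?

Serial (axiom D): yes — every world has a successor (e.g. w1 R w2).
Reflexive (axiom T): no — w1 is not related to itself.
Transitive (axiom 4): no — w1 R w2 and w2 R w3, but not w1 R w3.
Euclidean (axiom 5): no — w1 R w2 and w1 R w5, but not w2 R w5.
So F validates K, D; T would additionally require R to be reflexive. The strongest is D.

D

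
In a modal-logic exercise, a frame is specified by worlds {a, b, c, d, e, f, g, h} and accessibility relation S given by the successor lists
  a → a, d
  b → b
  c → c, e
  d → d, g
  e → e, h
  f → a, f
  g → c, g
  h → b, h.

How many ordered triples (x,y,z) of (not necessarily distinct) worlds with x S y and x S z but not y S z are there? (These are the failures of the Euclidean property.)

7

Enumerating: (a,d,a), (c,e,c), (d,g,d), (e,h,e), (f,a,f), (g,c,g), (h,b,h).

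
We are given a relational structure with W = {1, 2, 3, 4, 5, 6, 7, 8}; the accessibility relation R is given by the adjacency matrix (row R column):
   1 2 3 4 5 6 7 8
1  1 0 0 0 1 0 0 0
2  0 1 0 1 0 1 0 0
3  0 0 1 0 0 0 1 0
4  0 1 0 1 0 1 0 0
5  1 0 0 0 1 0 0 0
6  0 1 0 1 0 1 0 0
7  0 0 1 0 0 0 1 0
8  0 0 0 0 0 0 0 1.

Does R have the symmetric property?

Symmetric: yes — every pair in R has its reverse in R.

Yes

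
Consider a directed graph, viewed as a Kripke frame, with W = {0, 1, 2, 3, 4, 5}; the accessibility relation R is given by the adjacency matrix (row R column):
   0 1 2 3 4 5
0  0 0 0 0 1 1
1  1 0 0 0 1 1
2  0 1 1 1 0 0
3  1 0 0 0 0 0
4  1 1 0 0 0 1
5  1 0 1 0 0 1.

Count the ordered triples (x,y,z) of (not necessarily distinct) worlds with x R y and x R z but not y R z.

Enumerating: (0,4,4), (0,5,4), (1,0,0), (1,4,4), (1,5,4), (2,1,1), (2,1,2), (2,1,3), (2,3,1), (2,3,2), (2,3,3), (3,0,0), … and 8 more.
Total: 20.

20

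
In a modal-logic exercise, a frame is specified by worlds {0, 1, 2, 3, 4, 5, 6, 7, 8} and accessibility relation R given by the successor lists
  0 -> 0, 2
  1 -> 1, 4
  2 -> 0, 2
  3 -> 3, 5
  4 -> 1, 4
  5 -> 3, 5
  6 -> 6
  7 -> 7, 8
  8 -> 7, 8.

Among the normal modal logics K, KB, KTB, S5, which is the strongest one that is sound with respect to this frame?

S5

Symmetric (axiom B): yes — every pair in R has its reverse in R.
Reflexive (axiom T): yes — every world is R-related to itself.
Euclidean (axiom 5): yes — any two successors of a common world are R-related.
So F validates K, KB, KTB, S5. The strongest is S5.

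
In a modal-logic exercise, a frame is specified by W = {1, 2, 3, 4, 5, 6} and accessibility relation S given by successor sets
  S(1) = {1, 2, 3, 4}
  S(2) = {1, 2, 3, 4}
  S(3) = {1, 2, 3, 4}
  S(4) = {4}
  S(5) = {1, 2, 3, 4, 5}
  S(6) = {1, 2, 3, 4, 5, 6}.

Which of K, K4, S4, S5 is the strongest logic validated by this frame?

S4

Transitive (axiom 4): yes — every two-step S-path is closed by a direct edge.
Reflexive (axiom T): yes — every world is S-related to itself.
Euclidean (axiom 5): no — 1 S 4 and 1 S 2, but not 4 S 2.
So F validates K, K4, S4; S5 would additionally require S to be Euclidean. The strongest is S4.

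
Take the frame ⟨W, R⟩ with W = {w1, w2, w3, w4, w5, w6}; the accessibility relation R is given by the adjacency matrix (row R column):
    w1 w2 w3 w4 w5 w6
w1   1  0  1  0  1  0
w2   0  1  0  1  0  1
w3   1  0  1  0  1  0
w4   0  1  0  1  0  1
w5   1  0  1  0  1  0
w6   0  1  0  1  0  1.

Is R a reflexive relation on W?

Reflexive: yes — every world is R-related to itself.

Yes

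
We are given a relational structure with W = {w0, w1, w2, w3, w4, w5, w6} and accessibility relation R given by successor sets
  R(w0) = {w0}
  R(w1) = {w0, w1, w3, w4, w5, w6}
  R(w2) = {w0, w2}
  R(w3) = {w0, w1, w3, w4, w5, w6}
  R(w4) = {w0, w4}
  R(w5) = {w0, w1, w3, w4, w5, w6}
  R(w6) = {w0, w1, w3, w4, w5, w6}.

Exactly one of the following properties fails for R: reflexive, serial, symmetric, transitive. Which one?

Reflexive: yes — every world is R-related to itself.
Serial: yes — every world has a successor (e.g. w0 R w0).
Symmetric: no — w1 R w0 but not w0 R w1.
Transitive: yes — every two-step R-path is closed by a direct edge.
Only symmetric fails.

symmetric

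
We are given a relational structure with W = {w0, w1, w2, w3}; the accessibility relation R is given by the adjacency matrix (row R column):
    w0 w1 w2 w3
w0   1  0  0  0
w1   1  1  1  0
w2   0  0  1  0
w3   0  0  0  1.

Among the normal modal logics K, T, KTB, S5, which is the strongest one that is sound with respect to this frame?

T

Reflexive (axiom T): yes — every world is R-related to itself.
Symmetric (axiom B): no — w1 R w0 but not w0 R w1.
Euclidean (axiom 5): no — w1 R w0 and w1 R w2, but not w0 R w2.
So F validates K, T; KTB would additionally require R to be symmetric. The strongest is T.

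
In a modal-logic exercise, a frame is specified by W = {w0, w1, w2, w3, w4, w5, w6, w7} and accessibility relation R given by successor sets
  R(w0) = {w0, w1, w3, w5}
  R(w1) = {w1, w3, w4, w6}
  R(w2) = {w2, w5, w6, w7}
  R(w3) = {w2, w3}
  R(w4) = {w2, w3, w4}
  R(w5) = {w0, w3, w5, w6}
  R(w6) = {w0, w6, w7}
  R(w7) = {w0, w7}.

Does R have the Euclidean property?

No

Euclidean: no — w0 R w1 and w0 R w5, but not w1 R w5.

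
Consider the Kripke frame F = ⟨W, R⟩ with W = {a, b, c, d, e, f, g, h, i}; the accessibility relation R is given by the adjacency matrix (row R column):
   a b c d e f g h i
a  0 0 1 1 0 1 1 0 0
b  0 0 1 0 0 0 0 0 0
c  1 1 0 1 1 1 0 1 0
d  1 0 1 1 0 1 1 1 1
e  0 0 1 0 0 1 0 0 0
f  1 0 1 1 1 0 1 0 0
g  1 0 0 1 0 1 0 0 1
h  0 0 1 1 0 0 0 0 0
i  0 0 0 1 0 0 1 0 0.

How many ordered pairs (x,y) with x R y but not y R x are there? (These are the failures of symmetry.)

0

R is symmetric; there are no such tuples.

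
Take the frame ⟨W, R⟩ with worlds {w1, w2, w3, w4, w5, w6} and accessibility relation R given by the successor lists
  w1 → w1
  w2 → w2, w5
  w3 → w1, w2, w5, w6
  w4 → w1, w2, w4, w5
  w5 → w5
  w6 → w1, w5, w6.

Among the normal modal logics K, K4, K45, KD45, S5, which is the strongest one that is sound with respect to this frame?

Transitive (axiom 4): yes — every two-step R-path is closed by a direct edge.
Euclidean (axiom 5): no — w3 R w1 and w3 R w2, but not w1 R w2.
Serial (axiom D): yes — every world has a successor (e.g. w1 R w1).
Reflexive (axiom T): no — w3 is not related to itself.
So F validates K, K4; K45 would additionally require R to be Euclidean. The strongest is K4.

K4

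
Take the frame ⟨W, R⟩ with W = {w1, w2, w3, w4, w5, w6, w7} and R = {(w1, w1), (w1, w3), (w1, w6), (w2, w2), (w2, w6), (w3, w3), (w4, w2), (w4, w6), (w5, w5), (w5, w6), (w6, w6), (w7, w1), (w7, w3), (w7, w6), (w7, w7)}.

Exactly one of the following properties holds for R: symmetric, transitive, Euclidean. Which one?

transitive

Symmetric: no — w1 R w3 but not w3 R w1.
Transitive: yes — every two-step R-path is closed by a direct edge.
Euclidean: no — w1 R w3 and w1 R w6, but not w3 R w6.
Only transitive holds.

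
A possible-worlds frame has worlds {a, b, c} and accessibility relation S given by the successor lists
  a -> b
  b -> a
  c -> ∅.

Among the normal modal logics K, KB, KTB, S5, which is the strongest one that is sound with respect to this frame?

Symmetric (axiom B): yes — every pair in S has its reverse in S.
Reflexive (axiom T): no — a is not related to itself.
Euclidean (axiom 5): no — a S b and a S b, but not b S b.
So F validates K, KB; KTB would additionally require S to be reflexive. The strongest is KB.

KB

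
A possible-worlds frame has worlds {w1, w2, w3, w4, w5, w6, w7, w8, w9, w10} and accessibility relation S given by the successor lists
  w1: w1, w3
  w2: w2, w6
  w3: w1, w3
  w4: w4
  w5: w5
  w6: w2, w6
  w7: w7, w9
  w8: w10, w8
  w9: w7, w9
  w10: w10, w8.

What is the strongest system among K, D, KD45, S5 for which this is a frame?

S5

Serial (axiom D): yes — every world has a successor (e.g. w1 S w1).
Euclidean (axiom 5): yes — any two successors of a common world are S-related.
Transitive (axiom 4): yes — every two-step S-path is closed by a direct edge.
Reflexive (axiom T): yes — every world is S-related to itself.
So F validates K, D, KD45, S5. The strongest is S5.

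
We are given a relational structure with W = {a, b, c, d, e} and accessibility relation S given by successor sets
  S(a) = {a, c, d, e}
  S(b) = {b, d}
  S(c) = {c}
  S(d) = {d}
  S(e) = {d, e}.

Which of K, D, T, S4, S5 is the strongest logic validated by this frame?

S4

Serial (axiom D): yes — every world has a successor (e.g. a S a).
Reflexive (axiom T): yes — every world is S-related to itself.
Transitive (axiom 4): yes — every two-step S-path is closed by a direct edge.
Euclidean (axiom 5): no — a S c and a S d, but not c S d.
So F validates K, D, T, S4; S5 would additionally require S to be Euclidean. The strongest is S4.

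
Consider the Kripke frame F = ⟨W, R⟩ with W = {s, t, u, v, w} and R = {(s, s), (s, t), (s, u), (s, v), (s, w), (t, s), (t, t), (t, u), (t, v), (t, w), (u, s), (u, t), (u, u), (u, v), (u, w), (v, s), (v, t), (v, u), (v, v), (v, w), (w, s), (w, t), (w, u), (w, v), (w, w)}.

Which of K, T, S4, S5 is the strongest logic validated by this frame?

S5

Reflexive (axiom T): yes — every world is R-related to itself.
Transitive (axiom 4): yes — every two-step R-path is closed by a direct edge.
Euclidean (axiom 5): yes — any two successors of a common world are R-related.
So F validates K, T, S4, S5. The strongest is S5.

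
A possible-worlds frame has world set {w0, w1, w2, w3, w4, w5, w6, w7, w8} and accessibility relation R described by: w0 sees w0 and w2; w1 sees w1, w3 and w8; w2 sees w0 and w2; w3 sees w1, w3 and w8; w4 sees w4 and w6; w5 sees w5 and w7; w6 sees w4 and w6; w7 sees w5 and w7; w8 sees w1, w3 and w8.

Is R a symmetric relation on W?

Symmetric: yes — every pair in R has its reverse in R.

Yes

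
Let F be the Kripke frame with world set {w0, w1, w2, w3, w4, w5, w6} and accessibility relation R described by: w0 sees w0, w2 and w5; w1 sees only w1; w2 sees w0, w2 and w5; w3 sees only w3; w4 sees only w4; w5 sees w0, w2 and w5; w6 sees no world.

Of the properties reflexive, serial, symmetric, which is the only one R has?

symmetric

Reflexive: no — w6 is not related to itself.
Serial: no — w6 has no R-successor.
Symmetric: yes — every pair in R has its reverse in R.
Only symmetric holds.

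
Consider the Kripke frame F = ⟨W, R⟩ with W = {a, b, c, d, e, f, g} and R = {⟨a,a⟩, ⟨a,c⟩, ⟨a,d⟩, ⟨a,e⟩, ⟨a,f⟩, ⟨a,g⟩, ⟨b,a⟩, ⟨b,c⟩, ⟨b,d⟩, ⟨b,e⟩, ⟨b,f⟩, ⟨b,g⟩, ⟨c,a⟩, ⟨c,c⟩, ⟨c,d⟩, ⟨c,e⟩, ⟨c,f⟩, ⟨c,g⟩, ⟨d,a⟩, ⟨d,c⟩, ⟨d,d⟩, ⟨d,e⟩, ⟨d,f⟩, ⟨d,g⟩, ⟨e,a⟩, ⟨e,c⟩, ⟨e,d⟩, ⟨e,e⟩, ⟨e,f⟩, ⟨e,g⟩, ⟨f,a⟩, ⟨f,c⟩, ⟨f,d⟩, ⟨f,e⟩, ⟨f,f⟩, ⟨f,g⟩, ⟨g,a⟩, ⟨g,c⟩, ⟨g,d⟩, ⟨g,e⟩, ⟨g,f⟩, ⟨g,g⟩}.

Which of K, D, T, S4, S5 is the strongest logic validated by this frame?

D

Serial (axiom D): yes — every world has a successor (e.g. a R a).
Reflexive (axiom T): no — b is not related to itself.
Transitive (axiom 4): yes — every two-step R-path is closed by a direct edge.
Euclidean (axiom 5): yes — any two successors of a common world are R-related.
So F validates K, D; T would additionally require R to be reflexive. The strongest is D.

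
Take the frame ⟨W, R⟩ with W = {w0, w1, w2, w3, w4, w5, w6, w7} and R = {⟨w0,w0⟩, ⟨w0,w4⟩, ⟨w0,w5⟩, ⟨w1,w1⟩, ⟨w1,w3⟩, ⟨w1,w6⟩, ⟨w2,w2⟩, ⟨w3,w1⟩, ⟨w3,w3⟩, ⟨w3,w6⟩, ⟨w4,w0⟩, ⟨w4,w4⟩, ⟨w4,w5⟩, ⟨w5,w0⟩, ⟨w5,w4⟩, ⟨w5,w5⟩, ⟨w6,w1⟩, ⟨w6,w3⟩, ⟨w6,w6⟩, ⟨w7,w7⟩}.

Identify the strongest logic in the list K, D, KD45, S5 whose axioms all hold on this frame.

Serial (axiom D): yes — every world has a successor (e.g. w0 R w0).
Euclidean (axiom 5): yes — any two successors of a common world are R-related.
Transitive (axiom 4): yes — every two-step R-path is closed by a direct edge.
Reflexive (axiom T): yes — every world is R-related to itself.
So F validates K, D, KD45, S5. The strongest is S5.

S5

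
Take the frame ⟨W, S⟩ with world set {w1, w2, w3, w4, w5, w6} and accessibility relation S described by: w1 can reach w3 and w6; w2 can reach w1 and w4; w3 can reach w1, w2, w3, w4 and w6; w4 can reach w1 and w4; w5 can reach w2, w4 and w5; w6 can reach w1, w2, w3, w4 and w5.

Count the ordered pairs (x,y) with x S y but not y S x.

10

Enumerating: (w2,w1), (w2,w4), (w3,w2), (w3,w4), (w4,w1), (w5,w2), (w5,w4), (w6,w2), (w6,w4), (w6,w5).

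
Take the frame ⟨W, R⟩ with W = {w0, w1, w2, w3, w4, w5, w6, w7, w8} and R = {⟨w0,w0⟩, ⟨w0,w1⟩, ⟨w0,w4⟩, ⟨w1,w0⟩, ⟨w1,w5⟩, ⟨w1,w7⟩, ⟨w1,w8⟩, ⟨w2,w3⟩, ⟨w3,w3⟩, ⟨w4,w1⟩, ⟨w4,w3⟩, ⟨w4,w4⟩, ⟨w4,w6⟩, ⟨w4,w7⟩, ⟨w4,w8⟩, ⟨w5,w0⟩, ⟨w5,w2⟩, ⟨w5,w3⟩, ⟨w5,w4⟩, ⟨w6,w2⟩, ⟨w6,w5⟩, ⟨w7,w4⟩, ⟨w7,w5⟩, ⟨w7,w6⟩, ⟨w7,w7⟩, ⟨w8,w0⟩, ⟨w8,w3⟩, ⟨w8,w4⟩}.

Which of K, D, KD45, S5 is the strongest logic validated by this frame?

Serial (axiom D): yes — every world has a successor (e.g. w0 R w0).
Euclidean (axiom 5): no — w0 R w1 and w0 R w4, but not w1 R w4.
Transitive (axiom 4): no — w0 R w1 and w1 R w5, but not w0 R w5.
Reflexive (axiom T): no — w1 is not related to itself.
So F validates K, D; KD45 would additionally require R to be Euclidean and transitive. The strongest is D.

D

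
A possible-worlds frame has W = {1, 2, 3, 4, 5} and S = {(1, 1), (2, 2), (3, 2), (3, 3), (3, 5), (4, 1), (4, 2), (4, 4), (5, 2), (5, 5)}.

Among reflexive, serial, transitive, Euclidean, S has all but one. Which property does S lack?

Euclidean

Reflexive: yes — every world is S-related to itself.
Serial: yes — every world has a successor (e.g. 1 S 1).
Transitive: yes — every two-step S-path is closed by a direct edge.
Euclidean: no — 3 S 2 and 3 S 5, but not 2 S 5.
Only Euclidean fails.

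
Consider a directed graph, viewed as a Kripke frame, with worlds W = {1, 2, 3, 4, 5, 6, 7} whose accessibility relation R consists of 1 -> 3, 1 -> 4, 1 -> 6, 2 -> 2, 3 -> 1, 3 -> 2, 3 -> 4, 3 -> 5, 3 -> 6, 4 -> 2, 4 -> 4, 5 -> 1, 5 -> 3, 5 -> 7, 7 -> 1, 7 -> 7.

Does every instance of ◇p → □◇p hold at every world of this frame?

The schema 5 characterises exactly the Euclidean frames.
Euclidean: no — 1 R 4 and 1 R 3, but not 4 R 3.

No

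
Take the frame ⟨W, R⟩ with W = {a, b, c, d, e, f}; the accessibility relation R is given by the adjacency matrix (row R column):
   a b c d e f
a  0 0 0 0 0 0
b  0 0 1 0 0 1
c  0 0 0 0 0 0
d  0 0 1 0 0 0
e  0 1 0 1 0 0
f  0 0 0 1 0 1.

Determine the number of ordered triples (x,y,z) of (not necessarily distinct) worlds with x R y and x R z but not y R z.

10

Enumerating: (b,c,c), (b,c,f), (b,f,c), (d,c,c), (e,b,b), (e,b,d), (e,d,b), (e,d,d), (f,d,d), (f,d,f).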